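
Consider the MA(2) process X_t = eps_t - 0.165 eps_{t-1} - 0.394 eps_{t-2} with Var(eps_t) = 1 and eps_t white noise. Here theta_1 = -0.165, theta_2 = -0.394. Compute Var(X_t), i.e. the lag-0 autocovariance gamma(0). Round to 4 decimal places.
\gamma(0) = 1.1825

For an MA(q) process X_t = eps_t + sum_i theta_i eps_{t-i} with
Var(eps_t) = sigma^2, the variance is
  gamma(0) = sigma^2 * (1 + sum_i theta_i^2).
  sum_i theta_i^2 = (-0.165)^2 + (-0.394)^2 = 0.027225 + 0.155236 = 0.182461.
  gamma(0) = 1 * (1 + 0.182461) = 1 * 1.182461 = 1.182461, which rounds to 1.1825.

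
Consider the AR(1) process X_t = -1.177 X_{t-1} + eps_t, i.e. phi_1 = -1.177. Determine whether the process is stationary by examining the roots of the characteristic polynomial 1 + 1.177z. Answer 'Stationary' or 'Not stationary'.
\text{Not stationary}

The AR(p) characteristic polynomial is P(z) = 1 + 1.177z.
Stationarity requires all roots to lie outside the unit circle, i.e. |z| > 1 for every root.
This is linear in z: 1 + (1.177) z = 0  =>  z = -1/(1.177) = -0.849618,  |z| = 0.849618.
Moduli of all roots: 0.8496.
All moduli strictly greater than 1? No.
Verdict: Not stationary.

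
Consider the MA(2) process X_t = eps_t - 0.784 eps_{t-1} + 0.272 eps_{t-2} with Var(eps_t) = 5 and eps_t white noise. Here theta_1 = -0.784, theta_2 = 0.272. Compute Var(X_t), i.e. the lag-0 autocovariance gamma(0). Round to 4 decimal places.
\gamma(0) = 8.4432

For an MA(q) process X_t = eps_t + sum_i theta_i eps_{t-i} with
Var(eps_t) = sigma^2, the variance is
  gamma(0) = sigma^2 * (1 + sum_i theta_i^2).
  sum_i theta_i^2 = (-0.784)^2 + (0.272)^2 = 0.614656 + 0.073984 = 0.68864.
  gamma(0) = 5 * (1 + 0.68864) = 5 * 1.68864 = 8.4432.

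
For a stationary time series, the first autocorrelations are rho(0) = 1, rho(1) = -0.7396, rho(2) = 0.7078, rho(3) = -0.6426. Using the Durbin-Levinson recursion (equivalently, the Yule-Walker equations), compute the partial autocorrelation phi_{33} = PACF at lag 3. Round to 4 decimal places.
\phi_{33} = -0.1071

The PACF at lag k is phi_{kk}, the last component of the solution
to the Yule-Walker system G_k phi = r_k where
  (G_k)_{ij} = rho(|i - j|), (r_k)_i = rho(i), i,j = 1..k.
Equivalently, Durbin-Levinson gives phi_{kk} iteratively:
  phi_{11} = rho(1)
  phi_{kk} = [rho(k) - sum_{j=1..k-1} phi_{k-1,j} rho(k-j)]
            / [1 - sum_{j=1..k-1} phi_{k-1,j} rho(j)],
  phi_{k,j} = phi_{k-1,j} - phi_{kk} phi_{k-1,k-j},  j = 1..k-1.
Step k = 1:
  phi_11 = rho(1) = -0.7396.
Step k = 2:
  phi_22 = [rho(2) - phi_11 rho(1)] / [1 - phi_11 rho(1)] = [0.7078 - (-0.7396)(-0.7396)] / [1 - (-0.7396)(-0.7396)]
         = 0.16079184 / 0.45299184 = 0.354955.
  Update: phi_21 = phi_11 - phi_22 phi_11 = -0.7396 - (0.354955)(-0.7396) = -0.477075.
Step k = 3:
  phi_33 = [rho(3) - phi_21 rho(2) - phi_22 rho(1)] / [1 - phi_21 rho(1) - phi_22 rho(2)]
    numerator   = -0.6426 - (-0.477075)(0.7078) - (0.354955)(-0.7396) = -0.04240134
    denominator = 1 - (-0.477075)(-0.7396) - (0.354955)(0.7078) = 0.39591793
  phi_33 = -0.04240134 / 0.39591793 = -0.1071.
Therefore phi_{33} = -0.1071.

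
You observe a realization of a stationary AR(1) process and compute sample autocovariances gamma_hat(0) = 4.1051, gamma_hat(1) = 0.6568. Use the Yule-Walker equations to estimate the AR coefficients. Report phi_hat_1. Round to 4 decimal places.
\hat\phi_{1} = 0.1600

The Yule-Walker equations for an AR(p) process read, in matrix form,
  Gamma_p phi = r_p,   with   (Gamma_p)_{ij} = gamma(|i - j|),
                       (r_p)_i = gamma(i),   i,j = 1..p.
Substitute the sample gammas (Toeplitz matrix and right-hand side of size 1):
  Gamma_p = [[4.1051]]
  r_p     = [0.6568]
With p = 1 this is the single equation gamma(0) phi_1 = gamma(1):
  phi_hat_1 = gamma(1) / gamma(0) = 0.6568 / 4.1051 = 0.1600.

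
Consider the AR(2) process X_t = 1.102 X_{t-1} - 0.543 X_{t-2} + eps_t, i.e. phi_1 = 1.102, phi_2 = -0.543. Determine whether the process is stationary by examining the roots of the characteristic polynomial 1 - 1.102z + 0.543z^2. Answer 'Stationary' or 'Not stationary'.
\text{Stationary}

The AR(p) characteristic polynomial is P(z) = 1 - 1.102z + 0.543z^2.
Stationarity requires all roots to lie outside the unit circle, i.e. |z| > 1 for every root.
Set 1 + (-1.102) z + (0.543) z^2 = 0, i.e. a z^2 + b z + c = 0 with a = 0.543, b = -1.102, c = 1.
Discriminant D = b^2 - 4ac = (-1.102)^2 - 4*(0.543)*1 = 1.214404 - (2.172) = -0.957596.
D < 0, so the roots are the complex-conjugate pair z = (-b +/- i sqrt(-D)) / (2a) = 1.0147 +/- 0.9011i.
For a conjugate pair |z|^2 = z * conj(z) = (product of roots) = c/a = 1/(0.543) = 1.841621, so |z| = sqrt(1.841621) = 1.3571 for both roots.
Moduli of all roots: 1.3571, 1.3571.
All moduli strictly greater than 1? Yes.
Verdict: Stationary.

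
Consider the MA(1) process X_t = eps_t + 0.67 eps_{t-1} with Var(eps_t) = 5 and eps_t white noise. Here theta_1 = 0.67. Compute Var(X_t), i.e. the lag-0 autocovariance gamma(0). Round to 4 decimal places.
\gamma(0) = 7.2445

For an MA(q) process X_t = eps_t + sum_i theta_i eps_{t-i} with
Var(eps_t) = sigma^2, the variance is
  gamma(0) = sigma^2 * (1 + sum_i theta_i^2).
  sum_i theta_i^2 = (0.67)^2 = 0.4489.
  gamma(0) = 5 * (1 + 0.4489) = 5 * 1.4489 = 7.2445.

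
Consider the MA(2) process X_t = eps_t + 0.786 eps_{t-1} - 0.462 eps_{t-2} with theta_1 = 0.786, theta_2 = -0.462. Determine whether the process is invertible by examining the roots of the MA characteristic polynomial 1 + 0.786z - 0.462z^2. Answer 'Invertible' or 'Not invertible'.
\text{Not invertible}

The MA(q) characteristic polynomial is P(z) = 1 + 0.786z - 0.462z^2.
Invertibility requires all roots to lie outside the unit circle, i.e. |z| > 1 for every root.
Set 1 + (0.786) z + (-0.462) z^2 = 0, i.e. a z^2 + b z + c = 0 with a = -0.462, b = 0.786, c = 1.
Discriminant D = b^2 - 4ac = (0.786)^2 - 4*(-0.462)*1 = 0.617796 - (-1.848) = 2.465796.
D >= 0, so the roots are real: z = (-b +/- sqrt(D)) / (2a) = (-0.786 +/- 1.570285) / (-0.924).
  z_1 = (-0.786 + 1.570285) / (-0.924) = -0.8488,   |z_1| = 0.8488.
  z_2 = (-0.786 - 1.570285) / (-0.924) = 2.5501,   |z_2| = 2.5501.
Moduli of all roots: 0.8488, 2.5501.
All moduli strictly greater than 1? No.
Verdict: Not invertible.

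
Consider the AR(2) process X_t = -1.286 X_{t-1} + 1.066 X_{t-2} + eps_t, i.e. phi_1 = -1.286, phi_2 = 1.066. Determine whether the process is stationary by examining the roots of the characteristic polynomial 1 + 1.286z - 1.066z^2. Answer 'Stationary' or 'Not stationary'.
\text{Not stationary}

The AR(p) characteristic polynomial is P(z) = 1 + 1.286z - 1.066z^2.
Stationarity requires all roots to lie outside the unit circle, i.e. |z| > 1 for every root.
Set 1 + (1.286) z + (-1.066) z^2 = 0, i.e. a z^2 + b z + c = 0 with a = -1.066, b = 1.286, c = 1.
Discriminant D = b^2 - 4ac = (1.286)^2 - 4*(-1.066)*1 = 1.653796 - (-4.264) = 5.917796.
D >= 0, so the roots are real: z = (-b +/- sqrt(D)) / (2a) = (-1.286 +/- 2.432652) / (-2.132).
  z_1 = (-1.286 + 2.432652) / (-2.132) = -0.5378,   |z_1| = 0.5378.
  z_2 = (-1.286 - 2.432652) / (-2.132) = 1.7442,   |z_2| = 1.7442.
Moduli of all roots: 0.5378, 1.7442.
All moduli strictly greater than 1? No.
Verdict: Not stationary.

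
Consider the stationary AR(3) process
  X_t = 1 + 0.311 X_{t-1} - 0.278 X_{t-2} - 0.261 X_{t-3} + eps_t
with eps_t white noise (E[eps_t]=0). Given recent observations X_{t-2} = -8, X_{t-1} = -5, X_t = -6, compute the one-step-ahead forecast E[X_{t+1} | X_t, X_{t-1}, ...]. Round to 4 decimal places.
E[X_{t+1} \mid \mathcal F_t] = 2.6120

For an AR(p) model X_t = c + sum_i phi_i X_{t-i} + eps_t, the
one-step-ahead conditional mean is
  E[X_{t+1} | X_t, ...] = c + sum_i phi_i X_{t+1-i}.
Substitute known values:
  E[X_{t+1} | ...] = 1 + (0.311) * (-6) + (-0.278) * (-5) + (-0.261) * (-8)
                   = 2.6120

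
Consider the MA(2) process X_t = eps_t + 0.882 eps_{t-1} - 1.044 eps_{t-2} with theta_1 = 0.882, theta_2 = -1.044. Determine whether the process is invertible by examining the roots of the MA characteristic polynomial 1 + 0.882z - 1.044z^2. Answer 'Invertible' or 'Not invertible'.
\text{Not invertible}

The MA(q) characteristic polynomial is P(z) = 1 + 0.882z - 1.044z^2.
Invertibility requires all roots to lie outside the unit circle, i.e. |z| > 1 for every root.
Set 1 + (0.882) z + (-1.044) z^2 = 0, i.e. a z^2 + b z + c = 0 with a = -1.044, b = 0.882, c = 1.
Discriminant D = b^2 - 4ac = (0.882)^2 - 4*(-1.044)*1 = 0.777924 - (-4.176) = 4.953924.
D >= 0, so the roots are real: z = (-b +/- sqrt(D)) / (2a) = (-0.882 +/- 2.225741) / (-2.088).
  z_1 = (-0.882 + 2.225741) / (-2.088) = -0.6436,   |z_1| = 0.6436.
  z_2 = (-0.882 - 2.225741) / (-2.088) = 1.4884,   |z_2| = 1.4884.
Moduli of all roots: 0.6436, 1.4884.
All moduli strictly greater than 1? No.
Verdict: Not invertible.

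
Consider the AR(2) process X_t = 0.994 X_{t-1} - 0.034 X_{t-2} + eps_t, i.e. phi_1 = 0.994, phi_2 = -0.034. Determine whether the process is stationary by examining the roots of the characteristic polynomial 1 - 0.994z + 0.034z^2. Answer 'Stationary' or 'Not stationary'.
\text{Stationary}

The AR(p) characteristic polynomial is P(z) = 1 - 0.994z + 0.034z^2.
Stationarity requires all roots to lie outside the unit circle, i.e. |z| > 1 for every root.
Set 1 + (-0.994) z + (0.034) z^2 = 0, i.e. a z^2 + b z + c = 0 with a = 0.034, b = -0.994, c = 1.
Discriminant D = b^2 - 4ac = (-0.994)^2 - 4*(0.034)*1 = 0.988036 - (0.136) = 0.852036.
D >= 0, so the roots are real: z = (-b +/- sqrt(D)) / (2a) = (0.994 +/- 0.923058) / (0.068).
  z_1 = (0.994 + 0.923058) / (0.068) = 28.192,   |z_1| = 28.192.
  z_2 = (0.994 - 0.923058) / (0.068) = 1.0433,   |z_2| = 1.0433.
Moduli of all roots: 28.1920, 1.0433.
All moduli strictly greater than 1? Yes.
Verdict: Stationary.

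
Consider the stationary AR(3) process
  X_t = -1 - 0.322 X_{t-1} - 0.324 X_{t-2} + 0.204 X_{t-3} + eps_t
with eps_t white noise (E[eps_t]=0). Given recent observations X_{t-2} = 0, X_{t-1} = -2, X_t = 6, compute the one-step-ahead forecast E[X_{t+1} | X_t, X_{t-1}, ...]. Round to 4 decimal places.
E[X_{t+1} \mid \mathcal F_t] = -2.2840

For an AR(p) model X_t = c + sum_i phi_i X_{t-i} + eps_t, the
one-step-ahead conditional mean is
  E[X_{t+1} | X_t, ...] = c + sum_i phi_i X_{t+1-i}.
Substitute known values:
  E[X_{t+1} | ...] = -1 + (-0.322) * (6) + (-0.324) * (-2) + (0.204) * (0)
                   = -2.2840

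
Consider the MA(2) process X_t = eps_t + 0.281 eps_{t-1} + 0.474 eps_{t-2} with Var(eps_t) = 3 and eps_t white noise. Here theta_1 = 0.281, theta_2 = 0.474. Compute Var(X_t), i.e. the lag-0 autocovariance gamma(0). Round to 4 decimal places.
\gamma(0) = 3.9109

For an MA(q) process X_t = eps_t + sum_i theta_i eps_{t-i} with
Var(eps_t) = sigma^2, the variance is
  gamma(0) = sigma^2 * (1 + sum_i theta_i^2).
  sum_i theta_i^2 = (0.281)^2 + (0.474)^2 = 0.078961 + 0.224676 = 0.303637.
  gamma(0) = 3 * (1 + 0.303637) = 3 * 1.303637 = 3.910911, which rounds to 3.9109.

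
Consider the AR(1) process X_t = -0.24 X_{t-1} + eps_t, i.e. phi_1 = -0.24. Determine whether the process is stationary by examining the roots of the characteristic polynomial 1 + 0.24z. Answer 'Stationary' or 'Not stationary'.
\text{Stationary}

The AR(p) characteristic polynomial is P(z) = 1 + 0.24z.
Stationarity requires all roots to lie outside the unit circle, i.e. |z| > 1 for every root.
This is linear in z: 1 + (0.24) z = 0  =>  z = -1/(0.24) = -4.166667,  |z| = 4.166667.
Moduli of all roots: 4.1667.
All moduli strictly greater than 1? Yes.
Verdict: Stationary.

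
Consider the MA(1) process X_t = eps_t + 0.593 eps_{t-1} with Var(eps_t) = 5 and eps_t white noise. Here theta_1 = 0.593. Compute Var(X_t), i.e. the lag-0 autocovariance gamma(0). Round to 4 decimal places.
\gamma(0) = 6.7582

For an MA(q) process X_t = eps_t + sum_i theta_i eps_{t-i} with
Var(eps_t) = sigma^2, the variance is
  gamma(0) = sigma^2 * (1 + sum_i theta_i^2).
  sum_i theta_i^2 = (0.593)^2 = 0.351649.
  gamma(0) = 5 * (1 + 0.351649) = 5 * 1.351649 = 6.758245, which rounds to 6.7582.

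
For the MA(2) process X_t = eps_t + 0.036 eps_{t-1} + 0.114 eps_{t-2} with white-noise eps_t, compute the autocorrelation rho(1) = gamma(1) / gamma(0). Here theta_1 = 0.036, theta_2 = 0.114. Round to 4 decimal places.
\rho(1) = 0.0395

For an MA(q) process with theta_0 = 1, the autocovariance is
  gamma(k) = sigma^2 * sum_{i=0..q-k} theta_i * theta_{i+k},
and rho(k) = gamma(k) / gamma(0). Sigma^2 cancels.
  numerator   = (1)*(0.036) + (0.036)*(0.114) = 0.040104.
  denominator = (1)^2 + (0.036)^2 + (0.114)^2 = 1.014292.
  rho(1) = 0.040104 / 1.014292 = 0.0395.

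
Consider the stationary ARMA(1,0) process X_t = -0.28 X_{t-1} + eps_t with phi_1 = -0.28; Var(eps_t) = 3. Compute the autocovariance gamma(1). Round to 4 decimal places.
\gamma(1) = -0.9115

Multiply the model equation by X_{t-k} and take expectations. With theta_0 = psi_0 = 1 and psi_j the MA(infinity) weights, this gives
  gamma(k) - sum_i phi_i gamma(k-i) = c_k,
  c_k = sigma^2 * sum_{j=k..q} theta_j psi_{j-k}   (c_k = 0 for k > q),
using gamma(-m) = gamma(m).
Pure AR (q = 0): c_0 = sigma^2 = 3, c_k = 0 for k >= 1.
Equations for k = 0 and k = 1 (AR order 1):
  gamma(0) = phi_1 gamma(1) + c_0
  gamma(1) = phi_1 gamma(0) + c_1
Substituting the second into the first: gamma(0) (1 - phi_1^2) = c_0 + phi_1 c_1, so
  gamma(0) = c_0 / (1 - phi_1^2) = 3 / (1 - (-0.28)^2) = 3 / 0.9216 = 3.255208.
  gamma(1) = phi_1 gamma(0) = (-0.28)(3.255208) = -0.911458.
Therefore gamma(1) = -0.9115 (to 4 decimal places).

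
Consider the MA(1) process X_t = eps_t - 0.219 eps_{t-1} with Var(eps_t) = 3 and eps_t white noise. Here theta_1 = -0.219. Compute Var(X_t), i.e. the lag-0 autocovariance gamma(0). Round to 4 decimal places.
\gamma(0) = 3.1439

For an MA(q) process X_t = eps_t + sum_i theta_i eps_{t-i} with
Var(eps_t) = sigma^2, the variance is
  gamma(0) = sigma^2 * (1 + sum_i theta_i^2).
  sum_i theta_i^2 = (-0.219)^2 = 0.047961.
  gamma(0) = 3 * (1 + 0.047961) = 3 * 1.047961 = 3.143883, which rounds to 3.1439.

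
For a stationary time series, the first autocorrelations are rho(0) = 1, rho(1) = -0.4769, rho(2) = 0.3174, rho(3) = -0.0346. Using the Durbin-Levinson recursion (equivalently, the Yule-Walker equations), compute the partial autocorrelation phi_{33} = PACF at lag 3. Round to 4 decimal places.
\phi_{33} = 0.2030

The PACF at lag k is phi_{kk}, the last component of the solution
to the Yule-Walker system G_k phi = r_k where
  (G_k)_{ij} = rho(|i - j|), (r_k)_i = rho(i), i,j = 1..k.
Equivalently, Durbin-Levinson gives phi_{kk} iteratively:
  phi_{11} = rho(1)
  phi_{kk} = [rho(k) - sum_{j=1..k-1} phi_{k-1,j} rho(k-j)]
            / [1 - sum_{j=1..k-1} phi_{k-1,j} rho(j)],
  phi_{k,j} = phi_{k-1,j} - phi_{kk} phi_{k-1,k-j},  j = 1..k-1.
Step k = 1:
  phi_11 = rho(1) = -0.4769.
Step k = 2:
  phi_22 = [rho(2) - phi_11 rho(1)] / [1 - phi_11 rho(1)] = [0.3174 - (-0.4769)(-0.4769)] / [1 - (-0.4769)(-0.4769)]
         = 0.08996639 / 0.77256639 = 0.116451.
  Update: phi_21 = phi_11 - phi_22 phi_11 = -0.4769 - (0.116451)(-0.4769) = -0.421364.
Step k = 3:
  phi_33 = [rho(3) - phi_21 rho(2) - phi_22 rho(1)] / [1 - phi_21 rho(1) - phi_22 rho(2)]
    numerator   = -0.0346 - (-0.421364)(0.3174) - (0.116451)(-0.4769) = 0.15467669
    denominator = 1 - (-0.421364)(-0.4769) - (0.116451)(0.3174) = 0.76208968
  phi_33 = 0.15467669 / 0.76208968 = 0.203.
Therefore phi_{33} = 0.2030.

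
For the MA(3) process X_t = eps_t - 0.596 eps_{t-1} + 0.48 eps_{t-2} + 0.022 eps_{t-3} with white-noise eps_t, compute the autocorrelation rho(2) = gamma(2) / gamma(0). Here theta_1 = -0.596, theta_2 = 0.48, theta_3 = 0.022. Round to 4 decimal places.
\rho(2) = 0.2944

For an MA(q) process with theta_0 = 1, the autocovariance is
  gamma(k) = sigma^2 * sum_{i=0..q-k} theta_i * theta_{i+k},
and rho(k) = gamma(k) / gamma(0). Sigma^2 cancels.
  numerator   = (1)*(0.48) + (-0.596)*(0.022) = 0.466888.
  denominator = (1)^2 + (-0.596)^2 + (0.48)^2 + (0.022)^2 = 1.5861.
  rho(2) = 0.466888 / 1.5861 = 0.2944.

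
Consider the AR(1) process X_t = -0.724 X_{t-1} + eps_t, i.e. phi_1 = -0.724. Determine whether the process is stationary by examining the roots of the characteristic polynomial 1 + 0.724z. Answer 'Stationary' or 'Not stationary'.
\text{Stationary}

The AR(p) characteristic polynomial is P(z) = 1 + 0.724z.
Stationarity requires all roots to lie outside the unit circle, i.e. |z| > 1 for every root.
This is linear in z: 1 + (0.724) z = 0  =>  z = -1/(0.724) = -1.381215,  |z| = 1.381215.
Moduli of all roots: 1.3812.
All moduli strictly greater than 1? Yes.
Verdict: Stationary.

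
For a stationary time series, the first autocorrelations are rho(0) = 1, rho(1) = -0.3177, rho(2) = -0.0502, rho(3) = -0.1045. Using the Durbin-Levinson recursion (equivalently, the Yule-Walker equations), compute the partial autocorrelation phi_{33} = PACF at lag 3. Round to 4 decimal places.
\phi_{33} = -0.2021

The PACF at lag k is phi_{kk}, the last component of the solution
to the Yule-Walker system G_k phi = r_k where
  (G_k)_{ij} = rho(|i - j|), (r_k)_i = rho(i), i,j = 1..k.
Equivalently, Durbin-Levinson gives phi_{kk} iteratively:
  phi_{11} = rho(1)
  phi_{kk} = [rho(k) - sum_{j=1..k-1} phi_{k-1,j} rho(k-j)]
            / [1 - sum_{j=1..k-1} phi_{k-1,j} rho(j)],
  phi_{k,j} = phi_{k-1,j} - phi_{kk} phi_{k-1,k-j},  j = 1..k-1.
Step k = 1:
  phi_11 = rho(1) = -0.3177.
Step k = 2:
  phi_22 = [rho(2) - phi_11 rho(1)] / [1 - phi_11 rho(1)] = [-0.0502 - (-0.3177)(-0.3177)] / [1 - (-0.3177)(-0.3177)]
         = -0.15113329 / 0.89906671 = -0.1681.
  Update: phi_21 = phi_11 - phi_22 phi_11 = -0.3177 - (-0.1681)(-0.3177) = -0.371105.
Step k = 3:
  phi_33 = [rho(3) - phi_21 rho(2) - phi_22 rho(1)] / [1 - phi_21 rho(1) - phi_22 rho(2)]
    numerator   = -0.1045 - (-0.371105)(-0.0502) - (-0.1681)(-0.3177) = -0.17653492
    denominator = 1 - (-0.371105)(-0.3177) - (-0.1681)(-0.0502) = 0.87366117
  phi_33 = -0.17653492 / 0.87366117 = -0.2021.
Therefore phi_{33} = -0.2021.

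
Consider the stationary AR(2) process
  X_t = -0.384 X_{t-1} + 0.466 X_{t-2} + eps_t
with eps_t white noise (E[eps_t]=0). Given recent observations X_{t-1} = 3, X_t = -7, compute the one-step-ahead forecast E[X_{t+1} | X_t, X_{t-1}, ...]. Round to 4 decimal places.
E[X_{t+1} \mid \mathcal F_t] = 4.0860

For an AR(p) model X_t = c + sum_i phi_i X_{t-i} + eps_t, the
one-step-ahead conditional mean is
  E[X_{t+1} | X_t, ...] = c + sum_i phi_i X_{t+1-i}.
Substitute known values:
  E[X_{t+1} | ...] = (-0.384) * (-7) + (0.466) * (3)
                   = 4.0860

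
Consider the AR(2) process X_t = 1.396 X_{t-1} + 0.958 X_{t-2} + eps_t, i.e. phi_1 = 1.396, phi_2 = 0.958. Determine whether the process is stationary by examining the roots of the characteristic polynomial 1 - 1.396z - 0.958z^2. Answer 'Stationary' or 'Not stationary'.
\text{Not stationary}

The AR(p) characteristic polynomial is P(z) = 1 - 1.396z - 0.958z^2.
Stationarity requires all roots to lie outside the unit circle, i.e. |z| > 1 for every root.
Set 1 + (-1.396) z + (-0.958) z^2 = 0, i.e. a z^2 + b z + c = 0 with a = -0.958, b = -1.396, c = 1.
Discriminant D = b^2 - 4ac = (-1.396)^2 - 4*(-0.958)*1 = 1.948816 - (-3.832) = 5.780816.
D >= 0, so the roots are real: z = (-b +/- sqrt(D)) / (2a) = (1.396 +/- 2.404333) / (-1.916).
  z_1 = (1.396 + 2.404333) / (-1.916) = -1.9835,   |z_1| = 1.9835.
  z_2 = (1.396 - 2.404333) / (-1.916) = 0.5263,   |z_2| = 0.5263.
Moduli of all roots: 1.9835, 0.5263.
All moduli strictly greater than 1? No.
Verdict: Not stationary.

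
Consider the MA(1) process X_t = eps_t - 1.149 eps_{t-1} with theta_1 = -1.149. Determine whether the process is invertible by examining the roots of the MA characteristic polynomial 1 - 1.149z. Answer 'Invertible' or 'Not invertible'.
\text{Not invertible}

The MA(q) characteristic polynomial is P(z) = 1 - 1.149z.
Invertibility requires all roots to lie outside the unit circle, i.e. |z| > 1 for every root.
This is linear in z: 1 + (-1.149) z = 0  =>  z = -1/(-1.149) = 0.870322,  |z| = 0.870322.
Moduli of all roots: 0.8703.
All moduli strictly greater than 1? No.
Verdict: Not invertible.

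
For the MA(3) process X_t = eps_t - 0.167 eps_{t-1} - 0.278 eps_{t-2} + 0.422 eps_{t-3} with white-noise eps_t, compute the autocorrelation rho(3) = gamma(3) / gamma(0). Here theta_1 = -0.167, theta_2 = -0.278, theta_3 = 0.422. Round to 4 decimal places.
\rho(3) = 0.3289

For an MA(q) process with theta_0 = 1, the autocovariance is
  gamma(k) = sigma^2 * sum_{i=0..q-k} theta_i * theta_{i+k},
and rho(k) = gamma(k) / gamma(0). Sigma^2 cancels.
  numerator   = (1)*(0.422) = 0.422.
  denominator = (1)^2 + (-0.167)^2 + (-0.278)^2 + (0.422)^2 = 1.283257.
  rho(3) = 0.422 / 1.283257 = 0.3289.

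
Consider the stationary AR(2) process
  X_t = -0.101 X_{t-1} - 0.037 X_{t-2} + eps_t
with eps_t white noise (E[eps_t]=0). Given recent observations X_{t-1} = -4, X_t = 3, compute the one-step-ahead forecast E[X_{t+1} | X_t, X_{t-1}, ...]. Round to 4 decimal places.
E[X_{t+1} \mid \mathcal F_t] = -0.1550

For an AR(p) model X_t = c + sum_i phi_i X_{t-i} + eps_t, the
one-step-ahead conditional mean is
  E[X_{t+1} | X_t, ...] = c + sum_i phi_i X_{t+1-i}.
Substitute known values:
  E[X_{t+1} | ...] = (-0.101) * (3) + (-0.037) * (-4)
                   = -0.1550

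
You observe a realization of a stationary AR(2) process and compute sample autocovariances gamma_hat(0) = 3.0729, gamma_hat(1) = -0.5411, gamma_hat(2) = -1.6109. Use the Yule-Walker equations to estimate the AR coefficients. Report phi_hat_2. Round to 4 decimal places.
\hat\phi_{2} = -0.5730

The Yule-Walker equations for an AR(p) process read, in matrix form,
  Gamma_p phi = r_p,   with   (Gamma_p)_{ij} = gamma(|i - j|),
                       (r_p)_i = gamma(i),   i,j = 1..p.
Substitute the sample gammas (Toeplitz matrix and right-hand side of size 2):
  Gamma_p = [[3.0729, -0.5411], [-0.5411, 3.0729]]
  r_p     = [-0.5411, -1.6109]
Written out:
  3.0729 phi_1 - 0.5411 phi_2 = -0.5411
  -0.5411 phi_1 + 3.0729 phi_2 = -1.6109
Solve by Cramer's rule:
  det = gamma(0)^2 - gamma(1)^2 = (3.0729)^2 - (-0.5411)^2 = 9.44271441 - 0.29278921 = 9.1499252
  phi_hat_1 = [gamma(1) gamma(0) - gamma(1) gamma(2)] / det = [(-0.5411)(3.0729) - (-0.5411)(-1.6109)] / 9.1499252 = -2.53440418 / 9.1499252 = -0.277
  phi_hat_2 = [gamma(0) gamma(2) - gamma(1)^2] / det = [(3.0729)(-1.6109) - (-0.5411)^2] / 9.1499252 = -5.24292382 / 9.1499252 = -0.573
So phi_hat = [-0.2770, -0.5730].
Therefore phi_hat_2 = -0.5730.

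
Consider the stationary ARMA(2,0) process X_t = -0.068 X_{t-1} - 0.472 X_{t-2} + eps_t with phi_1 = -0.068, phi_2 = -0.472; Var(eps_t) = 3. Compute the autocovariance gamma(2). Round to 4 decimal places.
\gamma(2) = -1.8136

Multiply the model equation by X_{t-k} and take expectations. With theta_0 = psi_0 = 1 and psi_j the MA(infinity) weights, this gives
  gamma(k) - sum_i phi_i gamma(k-i) = c_k,
  c_k = sigma^2 * sum_{j=k..q} theta_j psi_{j-k}   (c_k = 0 for k > q),
using gamma(-m) = gamma(m).
Pure AR (q = 0): c_0 = sigma^2 = 3, c_k = 0 for k >= 1.
Equations for k = 0, 1, 2 (AR order 2, c_2 = 0):
  (E0) gamma(0) = phi_1 gamma(1) + phi_2 gamma(2) + c_0
  (E1) gamma(1) = phi_1 gamma(0) + phi_2 gamma(1) + c_1
  (E2) gamma(2) = phi_1 gamma(1) + phi_2 gamma(0)
From (E1): gamma(1) = A gamma(0) + B with
  A = phi_1 / (1 - phi_2) = -0.068 / 1.472 = -0.046196,   B = c_1 / (1 - phi_2) = 0 / 1.472 = 0.
Insert (E2) into (E0): gamma(0) (1 - phi_2^2) = phi_1 (1 + phi_2) gamma(1) + c_0.
  phi_1 (1 + phi_2) = (-0.068)(0.528) = -0.035904,   1 - phi_2^2 = 0.777216.
Replace gamma(1) by A gamma(0) + B and collect gamma(0):
  gamma(0) [0.777216 - (-0.035904)(-0.046196)] = c_0 = 3
  gamma(0) * 0.775557 = 3
  gamma(0) = 3 / 0.775557 = 3.868186.
  gamma(1) = A gamma(0) = (-0.046196)(3.868186) = -0.178693.
  gamma(2) = phi_1 gamma(1) + phi_2 gamma(0) = (-0.068)(-0.178693) + (-0.472)(3.868186) = -1.813632.
Therefore gamma(2) = -1.8136 (to 4 decimal places).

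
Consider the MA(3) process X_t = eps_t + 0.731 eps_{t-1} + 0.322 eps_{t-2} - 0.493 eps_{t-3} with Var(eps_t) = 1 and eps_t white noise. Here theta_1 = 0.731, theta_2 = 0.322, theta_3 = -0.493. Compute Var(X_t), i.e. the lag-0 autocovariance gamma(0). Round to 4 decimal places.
\gamma(0) = 1.8811

For an MA(q) process X_t = eps_t + sum_i theta_i eps_{t-i} with
Var(eps_t) = sigma^2, the variance is
  gamma(0) = sigma^2 * (1 + sum_i theta_i^2).
  sum_i theta_i^2 = (0.731)^2 + (0.322)^2 + (-0.493)^2 = 0.534361 + 0.103684 + 0.243049 = 0.881094.
  gamma(0) = 1 * (1 + 0.881094) = 1 * 1.881094 = 1.881094, which rounds to 1.8811.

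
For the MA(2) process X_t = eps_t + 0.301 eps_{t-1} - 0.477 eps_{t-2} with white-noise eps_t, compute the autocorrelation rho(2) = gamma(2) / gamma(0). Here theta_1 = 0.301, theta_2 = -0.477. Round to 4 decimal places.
\rho(2) = -0.3619

For an MA(q) process with theta_0 = 1, the autocovariance is
  gamma(k) = sigma^2 * sum_{i=0..q-k} theta_i * theta_{i+k},
and rho(k) = gamma(k) / gamma(0). Sigma^2 cancels.
  numerator   = (1)*(-0.477) = -0.477.
  denominator = (1)^2 + (0.301)^2 + (-0.477)^2 = 1.31813.
  rho(2) = -0.477 / 1.31813 = -0.3619.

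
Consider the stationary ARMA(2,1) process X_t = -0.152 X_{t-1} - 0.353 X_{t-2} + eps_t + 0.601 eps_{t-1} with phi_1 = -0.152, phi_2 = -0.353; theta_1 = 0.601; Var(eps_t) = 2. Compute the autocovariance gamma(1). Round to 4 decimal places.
\gamma(1) = 0.5697

Multiply the model equation by X_{t-k} and take expectations. With theta_0 = psi_0 = 1 and psi_j the MA(infinity) weights, this gives
  gamma(k) - sum_i phi_i gamma(k-i) = c_k,
  c_k = sigma^2 * sum_{j=k..q} theta_j psi_{j-k}   (c_k = 0 for k > q),
using gamma(-m) = gamma(m).
psi-weights needed (psi_j = theta_j + sum_i phi_i psi_{j-i}):
  psi_1 = theta_1 + phi_1 = 0.601 + (-0.152) = 0.449
Right-hand sides:
  c_0 = sigma^2 (1 + theta_1 psi_1) = 2 * (1 + (0.601)(0.449)) = 2 * 1.269849 = 2.539698
  c_1 = sigma^2 theta_1 = 2 * (0.601) = 1.202
  c_2 = 0
Equations for k = 0, 1, 2 (AR order 2, c_2 = 0):
  (E0) gamma(0) = phi_1 gamma(1) + phi_2 gamma(2) + c_0
  (E1) gamma(1) = phi_1 gamma(0) + phi_2 gamma(1) + c_1
  (E2) gamma(2) = phi_1 gamma(1) + phi_2 gamma(0)
From (E1): gamma(1) = A gamma(0) + B with
  A = phi_1 / (1 - phi_2) = -0.152 / 1.353 = -0.112343,   B = c_1 / (1 - phi_2) = 1.202 / 1.353 = 0.888396.
Insert (E2) into (E0): gamma(0) (1 - phi_2^2) = phi_1 (1 + phi_2) gamma(1) + c_0.
  phi_1 (1 + phi_2) = (-0.152)(0.647) = -0.098344,   1 - phi_2^2 = 0.875391.
Replace gamma(1) by A gamma(0) + B and collect gamma(0):
  gamma(0) [0.875391 - (-0.098344)(-0.112343)] = (-0.098344)(0.888396) + 2.539698
  gamma(0) * 0.864343 = 2.45233
  gamma(0) = 2.45233 / 0.864343 = 2.837219.
  gamma(1) = A gamma(0) + B = (-0.112343)(2.837219) + (0.888396) = 0.569655.
Therefore gamma(1) = 0.5697 (to 4 decimal places).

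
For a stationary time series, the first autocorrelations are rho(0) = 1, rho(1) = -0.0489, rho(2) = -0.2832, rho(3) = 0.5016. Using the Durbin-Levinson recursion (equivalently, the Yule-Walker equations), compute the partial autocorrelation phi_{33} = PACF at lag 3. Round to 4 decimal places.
\phi_{33} = 0.5130

The PACF at lag k is phi_{kk}, the last component of the solution
to the Yule-Walker system G_k phi = r_k where
  (G_k)_{ij} = rho(|i - j|), (r_k)_i = rho(i), i,j = 1..k.
Equivalently, Durbin-Levinson gives phi_{kk} iteratively:
  phi_{11} = rho(1)
  phi_{kk} = [rho(k) - sum_{j=1..k-1} phi_{k-1,j} rho(k-j)]
            / [1 - sum_{j=1..k-1} phi_{k-1,j} rho(j)],
  phi_{k,j} = phi_{k-1,j} - phi_{kk} phi_{k-1,k-j},  j = 1..k-1.
Step k = 1:
  phi_11 = rho(1) = -0.0489.
Step k = 2:
  phi_22 = [rho(2) - phi_11 rho(1)] / [1 - phi_11 rho(1)] = [-0.2832 - (-0.0489)(-0.0489)] / [1 - (-0.0489)(-0.0489)]
         = -0.28559121 / 0.99760879 = -0.286276.
  Update: phi_21 = phi_11 - phi_22 phi_11 = -0.0489 - (-0.286276)(-0.0489) = -0.062899.
Step k = 3:
  phi_33 = [rho(3) - phi_21 rho(2) - phi_22 rho(1)] / [1 - phi_21 rho(1) - phi_22 rho(2)]
    numerator   = 0.5016 - (-0.062899)(-0.2832) - (-0.286276)(-0.0489) = 0.46978815
    denominator = 1 - (-0.062899)(-0.0489) - (-0.286276)(-0.2832) = 0.91585095
  phi_33 = 0.46978815 / 0.91585095 = 0.513.
Therefore phi_{33} = 0.5130.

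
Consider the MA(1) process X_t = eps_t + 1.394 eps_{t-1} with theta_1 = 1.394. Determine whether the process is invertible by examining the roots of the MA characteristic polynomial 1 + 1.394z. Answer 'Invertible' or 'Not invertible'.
\text{Not invertible}

The MA(q) characteristic polynomial is P(z) = 1 + 1.394z.
Invertibility requires all roots to lie outside the unit circle, i.e. |z| > 1 for every root.
This is linear in z: 1 + (1.394) z = 0  =>  z = -1/(1.394) = -0.71736,  |z| = 0.71736.
Moduli of all roots: 0.7174.
All moduli strictly greater than 1? No.
Verdict: Not invertible.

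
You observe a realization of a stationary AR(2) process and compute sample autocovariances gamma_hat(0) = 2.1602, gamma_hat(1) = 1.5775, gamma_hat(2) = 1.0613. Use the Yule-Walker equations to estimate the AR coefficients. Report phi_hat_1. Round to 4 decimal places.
\hat\phi_{1} = 0.7959

The Yule-Walker equations for an AR(p) process read, in matrix form,
  Gamma_p phi = r_p,   with   (Gamma_p)_{ij} = gamma(|i - j|),
                       (r_p)_i = gamma(i),   i,j = 1..p.
Substitute the sample gammas (Toeplitz matrix and right-hand side of size 2):
  Gamma_p = [[2.1602, 1.5775], [1.5775, 2.1602]]
  r_p     = [1.5775, 1.0613]
Written out:
  2.1602 phi_1 + 1.5775 phi_2 = 1.5775
  1.5775 phi_1 + 2.1602 phi_2 = 1.0613
Solve by Cramer's rule:
  det = gamma(0)^2 - gamma(1)^2 = (2.1602)^2 - (1.5775)^2 = 4.66646404 - 2.48850625 = 2.17795779
  phi_hat_1 = [gamma(1) gamma(0) - gamma(1) gamma(2)] / det = [(1.5775)(2.1602) - (1.5775)(1.0613)] / 2.17795779 = 1.73351475 / 2.17795779 = 0.7959
  phi_hat_2 = [gamma(0) gamma(2) - gamma(1)^2] / det = [(2.1602)(1.0613) - (1.5775)^2] / 2.17795779 = -0.19588599 / 2.17795779 = -0.0899
So phi_hat = [0.7959, -0.0899].
Therefore phi_hat_1 = 0.7959.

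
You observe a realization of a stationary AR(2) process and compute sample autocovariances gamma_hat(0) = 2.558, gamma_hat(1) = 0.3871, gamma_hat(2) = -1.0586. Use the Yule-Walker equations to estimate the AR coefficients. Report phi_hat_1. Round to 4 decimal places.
\hat\phi_{1} = 0.2190

The Yule-Walker equations for an AR(p) process read, in matrix form,
  Gamma_p phi = r_p,   with   (Gamma_p)_{ij} = gamma(|i - j|),
                       (r_p)_i = gamma(i),   i,j = 1..p.
Substitute the sample gammas (Toeplitz matrix and right-hand side of size 2):
  Gamma_p = [[2.558, 0.3871], [0.3871, 2.558]]
  r_p     = [0.3871, -1.0586]
Written out:
  2.558 phi_1 + 0.3871 phi_2 = 0.3871
  0.3871 phi_1 + 2.558 phi_2 = -1.0586
Solve by Cramer's rule:
  det = gamma(0)^2 - gamma(1)^2 = (2.558)^2 - (0.3871)^2 = 6.543364 - 0.14984641 = 6.39351759
  phi_hat_1 = [gamma(1) gamma(0) - gamma(1) gamma(2)] / det = [(0.3871)(2.558) - (0.3871)(-1.0586)] / 6.39351759 = 1.39998586 / 6.39351759 = 0.219
  phi_hat_2 = [gamma(0) gamma(2) - gamma(1)^2] / det = [(2.558)(-1.0586) - (0.3871)^2] / 6.39351759 = -2.85774521 / 6.39351759 = -0.447
So phi_hat = [0.2190, -0.4470].
Therefore phi_hat_1 = 0.2190.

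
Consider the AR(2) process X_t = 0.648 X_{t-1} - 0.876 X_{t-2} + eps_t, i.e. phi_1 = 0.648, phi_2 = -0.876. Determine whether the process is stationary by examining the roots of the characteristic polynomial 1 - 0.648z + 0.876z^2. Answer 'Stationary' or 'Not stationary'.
\text{Stationary}

The AR(p) characteristic polynomial is P(z) = 1 - 0.648z + 0.876z^2.
Stationarity requires all roots to lie outside the unit circle, i.e. |z| > 1 for every root.
Set 1 + (-0.648) z + (0.876) z^2 = 0, i.e. a z^2 + b z + c = 0 with a = 0.876, b = -0.648, c = 1.
Discriminant D = b^2 - 4ac = (-0.648)^2 - 4*(0.876)*1 = 0.419904 - (3.504) = -3.084096.
D < 0, so the roots are the complex-conjugate pair z = (-b +/- i sqrt(-D)) / (2a) = 0.3699 +/- 1.0024i.
For a conjugate pair |z|^2 = z * conj(z) = (product of roots) = c/a = 1/(0.876) = 1.141553, so |z| = sqrt(1.141553) = 1.0684 for both roots.
Moduli of all roots: 1.0684, 1.0684.
All moduli strictly greater than 1? Yes.
Verdict: Stationary.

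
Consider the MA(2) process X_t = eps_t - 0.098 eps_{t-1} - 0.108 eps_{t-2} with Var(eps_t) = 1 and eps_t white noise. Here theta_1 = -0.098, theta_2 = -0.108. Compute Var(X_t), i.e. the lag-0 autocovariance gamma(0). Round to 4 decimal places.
\gamma(0) = 1.0213

For an MA(q) process X_t = eps_t + sum_i theta_i eps_{t-i} with
Var(eps_t) = sigma^2, the variance is
  gamma(0) = sigma^2 * (1 + sum_i theta_i^2).
  sum_i theta_i^2 = (-0.098)^2 + (-0.108)^2 = 0.009604 + 0.011664 = 0.021268.
  gamma(0) = 1 * (1 + 0.021268) = 1 * 1.021268 = 1.021268, which rounds to 1.0213.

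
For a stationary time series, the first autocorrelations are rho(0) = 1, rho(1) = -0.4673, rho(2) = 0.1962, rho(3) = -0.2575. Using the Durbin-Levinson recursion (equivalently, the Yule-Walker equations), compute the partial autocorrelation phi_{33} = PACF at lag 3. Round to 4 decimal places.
\phi_{33} = -0.2260

The PACF at lag k is phi_{kk}, the last component of the solution
to the Yule-Walker system G_k phi = r_k where
  (G_k)_{ij} = rho(|i - j|), (r_k)_i = rho(i), i,j = 1..k.
Equivalently, Durbin-Levinson gives phi_{kk} iteratively:
  phi_{11} = rho(1)
  phi_{kk} = [rho(k) - sum_{j=1..k-1} phi_{k-1,j} rho(k-j)]
            / [1 - sum_{j=1..k-1} phi_{k-1,j} rho(j)],
  phi_{k,j} = phi_{k-1,j} - phi_{kk} phi_{k-1,k-j},  j = 1..k-1.
Step k = 1:
  phi_11 = rho(1) = -0.4673.
Step k = 2:
  phi_22 = [rho(2) - phi_11 rho(1)] / [1 - phi_11 rho(1)] = [0.1962 - (-0.4673)(-0.4673)] / [1 - (-0.4673)(-0.4673)]
         = -0.02216929 / 0.78163071 = -0.028363.
  Update: phi_21 = phi_11 - phi_22 phi_11 = -0.4673 - (-0.028363)(-0.4673) = -0.480554.
Step k = 3:
  phi_33 = [rho(3) - phi_21 rho(2) - phi_22 rho(1)] / [1 - phi_21 rho(1) - phi_22 rho(2)]
    numerator   = -0.2575 - (-0.480554)(0.1962) - (-0.028363)(-0.4673) = -0.17646928
    denominator = 1 - (-0.480554)(-0.4673) - (-0.028363)(0.1962) = 0.78100193
  phi_33 = -0.17646928 / 0.78100193 = -0.226.
Therefore phi_{33} = -0.2260.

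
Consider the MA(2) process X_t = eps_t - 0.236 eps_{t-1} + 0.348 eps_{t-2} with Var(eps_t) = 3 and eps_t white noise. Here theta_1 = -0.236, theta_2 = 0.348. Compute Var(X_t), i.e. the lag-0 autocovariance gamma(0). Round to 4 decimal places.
\gamma(0) = 3.5304

For an MA(q) process X_t = eps_t + sum_i theta_i eps_{t-i} with
Var(eps_t) = sigma^2, the variance is
  gamma(0) = sigma^2 * (1 + sum_i theta_i^2).
  sum_i theta_i^2 = (-0.236)^2 + (0.348)^2 = 0.055696 + 0.121104 = 0.1768.
  gamma(0) = 3 * (1 + 0.1768) = 3 * 1.1768 = 3.5304.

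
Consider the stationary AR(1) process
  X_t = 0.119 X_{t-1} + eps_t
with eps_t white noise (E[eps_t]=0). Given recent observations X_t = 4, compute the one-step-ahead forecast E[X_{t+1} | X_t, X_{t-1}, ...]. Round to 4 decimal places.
E[X_{t+1} \mid \mathcal F_t] = 0.4760

For an AR(p) model X_t = c + sum_i phi_i X_{t-i} + eps_t, the
one-step-ahead conditional mean is
  E[X_{t+1} | X_t, ...] = c + sum_i phi_i X_{t+1-i}.
Substitute known values:
  E[X_{t+1} | ...] = (0.119) * (4)
                   = 0.4760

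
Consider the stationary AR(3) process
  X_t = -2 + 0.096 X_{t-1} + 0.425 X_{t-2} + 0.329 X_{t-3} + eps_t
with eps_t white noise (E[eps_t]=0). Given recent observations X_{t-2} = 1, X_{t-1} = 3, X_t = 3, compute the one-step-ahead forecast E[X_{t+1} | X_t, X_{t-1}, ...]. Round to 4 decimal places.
E[X_{t+1} \mid \mathcal F_t] = -0.1080

For an AR(p) model X_t = c + sum_i phi_i X_{t-i} + eps_t, the
one-step-ahead conditional mean is
  E[X_{t+1} | X_t, ...] = c + sum_i phi_i X_{t+1-i}.
Substitute known values:
  E[X_{t+1} | ...] = -2 + (0.096) * (3) + (0.425) * (3) + (0.329) * (1)
                   = -0.1080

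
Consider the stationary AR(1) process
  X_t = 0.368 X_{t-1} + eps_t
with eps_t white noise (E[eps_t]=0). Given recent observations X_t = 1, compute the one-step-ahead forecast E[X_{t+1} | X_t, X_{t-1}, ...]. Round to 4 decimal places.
E[X_{t+1} \mid \mathcal F_t] = 0.3680

For an AR(p) model X_t = c + sum_i phi_i X_{t-i} + eps_t, the
one-step-ahead conditional mean is
  E[X_{t+1} | X_t, ...] = c + sum_i phi_i X_{t+1-i}.
Substitute known values:
  E[X_{t+1} | ...] = (0.368) * (1)
                   = 0.3680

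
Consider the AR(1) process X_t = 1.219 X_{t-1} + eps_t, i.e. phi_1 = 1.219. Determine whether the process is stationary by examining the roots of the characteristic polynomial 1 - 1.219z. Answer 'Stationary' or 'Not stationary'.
\text{Not stationary}

The AR(p) characteristic polynomial is P(z) = 1 - 1.219z.
Stationarity requires all roots to lie outside the unit circle, i.e. |z| > 1 for every root.
This is linear in z: 1 + (-1.219) z = 0  =>  z = -1/(-1.219) = 0.820345,  |z| = 0.820345.
Moduli of all roots: 0.8203.
All moduli strictly greater than 1? No.
Verdict: Not stationary.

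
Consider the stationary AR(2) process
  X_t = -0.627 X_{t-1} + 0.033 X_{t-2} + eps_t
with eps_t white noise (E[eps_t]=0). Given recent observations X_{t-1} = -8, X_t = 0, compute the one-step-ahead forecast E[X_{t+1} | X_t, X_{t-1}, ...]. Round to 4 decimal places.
E[X_{t+1} \mid \mathcal F_t] = -0.2640

For an AR(p) model X_t = c + sum_i phi_i X_{t-i} + eps_t, the
one-step-ahead conditional mean is
  E[X_{t+1} | X_t, ...] = c + sum_i phi_i X_{t+1-i}.
Substitute known values:
  E[X_{t+1} | ...] = (-0.627) * (0) + (0.033) * (-8)
                   = -0.2640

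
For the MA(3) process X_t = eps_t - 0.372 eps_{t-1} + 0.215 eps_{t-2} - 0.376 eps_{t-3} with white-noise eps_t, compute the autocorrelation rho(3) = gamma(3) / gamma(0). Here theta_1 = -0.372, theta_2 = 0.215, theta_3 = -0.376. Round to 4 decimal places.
\rho(3) = -0.2836

For an MA(q) process with theta_0 = 1, the autocovariance is
  gamma(k) = sigma^2 * sum_{i=0..q-k} theta_i * theta_{i+k},
and rho(k) = gamma(k) / gamma(0). Sigma^2 cancels.
  numerator   = (1)*(-0.376) = -0.376.
  denominator = (1)^2 + (-0.372)^2 + (0.215)^2 + (-0.376)^2 = 1.325985.
  rho(3) = -0.376 / 1.325985 = -0.2836.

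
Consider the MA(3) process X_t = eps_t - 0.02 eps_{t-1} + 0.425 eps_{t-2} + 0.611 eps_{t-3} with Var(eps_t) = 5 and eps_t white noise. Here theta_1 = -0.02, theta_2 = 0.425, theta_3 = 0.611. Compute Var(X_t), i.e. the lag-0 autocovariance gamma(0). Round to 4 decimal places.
\gamma(0) = 7.7717

For an MA(q) process X_t = eps_t + sum_i theta_i eps_{t-i} with
Var(eps_t) = sigma^2, the variance is
  gamma(0) = sigma^2 * (1 + sum_i theta_i^2).
  sum_i theta_i^2 = (-0.02)^2 + (0.425)^2 + (0.611)^2 = 0.0004 + 0.180625 + 0.373321 = 0.554346.
  gamma(0) = 5 * (1 + 0.554346) = 5 * 1.554346 = 7.77173, which rounds to 7.7717.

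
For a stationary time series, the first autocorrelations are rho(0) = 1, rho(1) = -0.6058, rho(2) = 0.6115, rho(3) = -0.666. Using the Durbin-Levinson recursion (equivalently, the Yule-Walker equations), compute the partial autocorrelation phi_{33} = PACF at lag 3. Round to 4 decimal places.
\phi_{33} = -0.3800

The PACF at lag k is phi_{kk}, the last component of the solution
to the Yule-Walker system G_k phi = r_k where
  (G_k)_{ij} = rho(|i - j|), (r_k)_i = rho(i), i,j = 1..k.
Equivalently, Durbin-Levinson gives phi_{kk} iteratively:
  phi_{11} = rho(1)
  phi_{kk} = [rho(k) - sum_{j=1..k-1} phi_{k-1,j} rho(k-j)]
            / [1 - sum_{j=1..k-1} phi_{k-1,j} rho(j)],
  phi_{k,j} = phi_{k-1,j} - phi_{kk} phi_{k-1,k-j},  j = 1..k-1.
Step k = 1:
  phi_11 = rho(1) = -0.6058.
Step k = 2:
  phi_22 = [rho(2) - phi_11 rho(1)] / [1 - phi_11 rho(1)] = [0.6115 - (-0.6058)(-0.6058)] / [1 - (-0.6058)(-0.6058)]
         = 0.24450636 / 0.63300636 = 0.386262.
  Update: phi_21 = phi_11 - phi_22 phi_11 = -0.6058 - (0.386262)(-0.6058) = -0.371802.
Step k = 3:
  phi_33 = [rho(3) - phi_21 rho(2) - phi_22 rho(1)] / [1 - phi_21 rho(1) - phi_22 rho(2)]
    numerator   = -0.666 - (-0.371802)(0.6115) - (0.386262)(-0.6058) = -0.20464524
    denominator = 1 - (-0.371802)(-0.6058) - (0.386262)(0.6115) = 0.53856282
  phi_33 = -0.20464524 / 0.53856282 = -0.38.
Therefore phi_{33} = -0.3800.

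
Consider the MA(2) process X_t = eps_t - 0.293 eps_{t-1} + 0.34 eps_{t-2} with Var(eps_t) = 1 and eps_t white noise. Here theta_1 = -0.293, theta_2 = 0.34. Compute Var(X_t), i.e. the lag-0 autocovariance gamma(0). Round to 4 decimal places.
\gamma(0) = 1.2014

For an MA(q) process X_t = eps_t + sum_i theta_i eps_{t-i} with
Var(eps_t) = sigma^2, the variance is
  gamma(0) = sigma^2 * (1 + sum_i theta_i^2).
  sum_i theta_i^2 = (-0.293)^2 + (0.34)^2 = 0.085849 + 0.1156 = 0.201449.
  gamma(0) = 1 * (1 + 0.201449) = 1 * 1.201449 = 1.201449, which rounds to 1.2014.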